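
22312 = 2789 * 8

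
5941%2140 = 1661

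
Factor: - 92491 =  - 7^1*73^1*181^1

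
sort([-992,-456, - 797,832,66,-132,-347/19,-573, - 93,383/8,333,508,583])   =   [- 992 ,-797, - 573, - 456, - 132, - 93,-347/19,  383/8, 66,333,508, 583, 832 ] 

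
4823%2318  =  187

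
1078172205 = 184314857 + 893857348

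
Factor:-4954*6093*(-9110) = 274982817420 =2^2 *3^2*5^1*677^1*911^1* 2477^1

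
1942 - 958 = 984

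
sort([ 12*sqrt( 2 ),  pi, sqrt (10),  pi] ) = [pi,pi,sqrt (10 ) , 12*sqrt(2 )] 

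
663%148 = 71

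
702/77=702/77 = 9.12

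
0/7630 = 0 = 0.00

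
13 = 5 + 8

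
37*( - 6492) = -240204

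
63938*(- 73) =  - 4667474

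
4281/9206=4281/9206 = 0.47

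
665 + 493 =1158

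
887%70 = 47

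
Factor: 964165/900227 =5^1*137^( - 1)  *6571^( - 1 )*192833^1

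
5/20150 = 1/4030 = 0.00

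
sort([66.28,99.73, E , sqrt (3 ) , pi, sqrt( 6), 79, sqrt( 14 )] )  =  [sqrt( 3),sqrt( 6),  E,pi,sqrt( 14), 66.28, 79, 99.73]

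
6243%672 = 195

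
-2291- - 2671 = 380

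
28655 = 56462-27807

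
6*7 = 42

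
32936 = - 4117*( - 8)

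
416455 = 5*83291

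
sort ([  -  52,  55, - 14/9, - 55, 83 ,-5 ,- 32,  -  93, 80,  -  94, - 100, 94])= [- 100,  -  94, - 93, - 55,-52 ,-32, - 5, - 14/9,55, 80, 83,94 ]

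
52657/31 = 52657/31  =  1698.61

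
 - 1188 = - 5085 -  - 3897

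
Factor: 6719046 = 2^1*3^1*17^1*19^1 * 3467^1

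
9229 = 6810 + 2419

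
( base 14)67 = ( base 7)160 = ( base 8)133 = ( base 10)91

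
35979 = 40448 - 4469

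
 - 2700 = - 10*270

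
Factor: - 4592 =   -  2^4*7^1*41^1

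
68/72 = 17/18 = 0.94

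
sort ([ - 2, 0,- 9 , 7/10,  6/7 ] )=[ - 9,  -  2 , 0, 7/10 , 6/7]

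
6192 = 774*8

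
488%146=50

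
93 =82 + 11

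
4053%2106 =1947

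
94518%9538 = 8676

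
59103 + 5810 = 64913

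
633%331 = 302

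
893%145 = 23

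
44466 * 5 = 222330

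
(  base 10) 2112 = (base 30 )2AC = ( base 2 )100001000000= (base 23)3MJ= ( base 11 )1650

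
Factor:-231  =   - 3^1*7^1*11^1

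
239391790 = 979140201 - 739748411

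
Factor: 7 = 7^1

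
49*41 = 2009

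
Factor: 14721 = 3^1*7^1 * 701^1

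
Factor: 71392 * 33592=2^8*13^1*17^1*19^1*23^1*97^1 =2398200064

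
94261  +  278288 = 372549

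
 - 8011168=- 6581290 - 1429878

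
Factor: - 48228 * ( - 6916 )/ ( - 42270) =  -55590808/7045 = - 2^3 * 5^( - 1 )* 7^1*13^1 *19^1 * 1409^( - 1)*4019^1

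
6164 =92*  67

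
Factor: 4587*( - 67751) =  -  3^1 * 11^1 * 139^1* 67751^1 = -  310773837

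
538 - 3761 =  - 3223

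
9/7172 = 9/7172= 0.00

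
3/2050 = 3/2050 = 0.00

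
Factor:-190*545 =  -2^1*5^2*19^1*109^1= - 103550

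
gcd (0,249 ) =249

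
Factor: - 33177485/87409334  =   - 2^(-1)*5^1*11^1 * 603227^1*43704667^ ( - 1)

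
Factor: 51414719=37^1*1389587^1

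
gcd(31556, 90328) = 28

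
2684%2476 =208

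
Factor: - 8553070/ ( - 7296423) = 2^1*3^( - 1 )*5^1* 73^( - 1 )*33317^ ( -1)*855307^1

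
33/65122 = 33/65122 =0.00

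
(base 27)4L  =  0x81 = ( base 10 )129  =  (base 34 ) 3r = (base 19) 6F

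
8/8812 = 2/2203 = 0.00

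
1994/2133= 1994/2133 = 0.93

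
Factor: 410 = 2^1*5^1*41^1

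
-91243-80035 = - 171278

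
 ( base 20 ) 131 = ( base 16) 1cd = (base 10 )461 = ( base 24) J5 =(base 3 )122002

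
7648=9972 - 2324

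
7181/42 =7181/42  =  170.98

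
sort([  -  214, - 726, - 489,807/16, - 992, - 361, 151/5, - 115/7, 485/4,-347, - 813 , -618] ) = [ - 992 , - 813, - 726, - 618, - 489, - 361, - 347,- 214, - 115/7, 151/5, 807/16,485/4] 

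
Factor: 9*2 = 2^1*3^2 = 18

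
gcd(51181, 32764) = 1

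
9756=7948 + 1808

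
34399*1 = 34399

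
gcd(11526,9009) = 3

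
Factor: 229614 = 2^1 * 3^1*7^2*11^1 * 71^1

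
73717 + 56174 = 129891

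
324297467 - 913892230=-589594763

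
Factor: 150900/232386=2^1*5^2*7^ ( -1 )*11^( - 1) = 50/77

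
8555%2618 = 701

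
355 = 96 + 259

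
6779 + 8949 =15728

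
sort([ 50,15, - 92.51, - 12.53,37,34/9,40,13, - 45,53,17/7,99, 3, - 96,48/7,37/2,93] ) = [ - 96, - 92.51,-45,-12.53,  17/7, 3, 34/9, 48/7,13,15, 37/2,37,40, 50,53,  93, 99]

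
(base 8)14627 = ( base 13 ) 2C9C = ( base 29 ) 7MQ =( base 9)8878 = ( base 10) 6551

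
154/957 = 14/87  =  0.16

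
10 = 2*5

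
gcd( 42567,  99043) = 7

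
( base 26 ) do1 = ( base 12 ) 5545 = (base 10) 9413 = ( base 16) 24C5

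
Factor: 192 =2^6*3^1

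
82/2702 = 41/1351 = 0.03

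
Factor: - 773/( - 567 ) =3^ (  -  4 )*7^ ( - 1 )*773^1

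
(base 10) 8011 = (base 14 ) 2CC3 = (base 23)f37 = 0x1f4b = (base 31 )8AD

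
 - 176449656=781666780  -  958116436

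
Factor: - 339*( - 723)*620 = 2^2*3^2*5^1*  31^1*113^1*241^1 = 151960140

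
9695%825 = 620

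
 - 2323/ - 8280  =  101/360 = 0.28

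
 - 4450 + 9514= 5064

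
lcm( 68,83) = 5644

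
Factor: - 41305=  - 5^1*11^1*751^1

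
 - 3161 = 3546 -6707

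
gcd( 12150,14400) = 450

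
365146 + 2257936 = 2623082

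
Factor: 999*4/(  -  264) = - 333/22 = - 2^( - 1 )*3^2*11^ ( - 1 ) *37^1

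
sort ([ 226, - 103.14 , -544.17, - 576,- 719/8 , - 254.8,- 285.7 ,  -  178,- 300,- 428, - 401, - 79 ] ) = [ -576, - 544.17,- 428,-401, - 300, - 285.7 ,-254.8, - 178,-103.14, -719/8, - 79,226] 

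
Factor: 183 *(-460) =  - 84180= -2^2*3^1 * 5^1*23^1 * 61^1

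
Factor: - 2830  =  -2^1*5^1*283^1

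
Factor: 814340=2^2*5^1*19^1*2143^1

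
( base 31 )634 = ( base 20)ED3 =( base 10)5863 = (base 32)5N7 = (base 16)16e7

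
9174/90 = 1529/15 = 101.93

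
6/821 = 6/821 = 0.01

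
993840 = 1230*808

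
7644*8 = 61152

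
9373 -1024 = 8349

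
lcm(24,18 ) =72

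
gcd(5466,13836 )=6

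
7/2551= 7/2551  =  0.00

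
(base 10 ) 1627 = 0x65b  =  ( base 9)2207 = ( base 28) 223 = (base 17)5ac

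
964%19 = 14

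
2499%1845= 654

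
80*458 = 36640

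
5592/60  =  93  +  1/5 = 93.20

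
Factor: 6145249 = 11^1*179^1*3121^1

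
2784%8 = 0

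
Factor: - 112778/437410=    - 107/415 = -5^(  -  1)*83^( - 1 )*107^1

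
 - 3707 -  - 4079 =372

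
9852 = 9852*1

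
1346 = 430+916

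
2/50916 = 1/25458=0.00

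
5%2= 1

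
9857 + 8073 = 17930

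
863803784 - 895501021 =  - 31697237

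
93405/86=1086 + 9/86  =  1086.10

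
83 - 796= -713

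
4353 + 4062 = 8415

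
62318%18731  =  6125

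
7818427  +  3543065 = 11361492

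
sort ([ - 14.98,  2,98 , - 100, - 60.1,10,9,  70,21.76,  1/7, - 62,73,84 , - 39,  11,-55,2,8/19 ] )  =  [ - 100,-62, - 60.1, - 55, - 39, - 14.98, 1/7 , 8/19, 2,2, 9, 10,11,21.76, 70, 73 , 84,98] 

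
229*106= 24274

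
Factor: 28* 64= 1792 = 2^8  *7^1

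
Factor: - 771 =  - 3^1*257^1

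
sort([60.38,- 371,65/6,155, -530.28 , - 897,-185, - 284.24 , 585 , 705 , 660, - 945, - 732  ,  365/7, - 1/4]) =[ - 945, - 897,  -  732, - 530.28, - 371, - 284.24, - 185, - 1/4,65/6 , 365/7,  60.38,155,585, 660 , 705 ]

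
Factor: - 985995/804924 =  - 2^( - 2 )*3^( - 1 )*5^1*29^ (-1 )*257^(  -  1 )*21911^1 = - 109555/89436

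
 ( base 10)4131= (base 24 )743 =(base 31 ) 498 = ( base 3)12200000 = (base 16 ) 1023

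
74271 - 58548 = 15723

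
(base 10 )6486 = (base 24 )B66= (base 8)14526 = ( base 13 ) 2C4C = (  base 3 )22220020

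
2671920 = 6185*432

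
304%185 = 119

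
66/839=66/839 = 0.08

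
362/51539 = 362/51539 = 0.01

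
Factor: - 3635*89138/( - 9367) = 2^1 * 5^1*7^1*17^(  -  1)*19^( - 1)*29^(-1)*727^1*6367^1 = 324016630/9367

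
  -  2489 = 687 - 3176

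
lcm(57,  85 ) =4845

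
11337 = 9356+1981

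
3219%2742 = 477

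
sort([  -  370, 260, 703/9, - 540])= [ - 540, - 370 , 703/9 , 260]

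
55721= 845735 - 790014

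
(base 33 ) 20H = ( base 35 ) 1RP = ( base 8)4223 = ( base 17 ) 7a2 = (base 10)2195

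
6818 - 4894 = 1924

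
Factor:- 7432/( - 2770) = 2^2* 5^( - 1)*277^( - 1) * 929^1 =3716/1385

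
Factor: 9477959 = 17^1*359^1*1553^1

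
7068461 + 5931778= 13000239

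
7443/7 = 1063 + 2/7 =1063.29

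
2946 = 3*982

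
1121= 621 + 500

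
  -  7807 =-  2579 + -5228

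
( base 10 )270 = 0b100001110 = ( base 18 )F0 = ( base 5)2040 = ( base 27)a0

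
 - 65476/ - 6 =10912  +  2/3= 10912.67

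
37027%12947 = 11133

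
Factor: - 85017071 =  - 6007^1*14153^1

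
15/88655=3/17731   =  0.00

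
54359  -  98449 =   -  44090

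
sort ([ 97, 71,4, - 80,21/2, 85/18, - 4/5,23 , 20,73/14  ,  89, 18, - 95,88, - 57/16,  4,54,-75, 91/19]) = [ - 95, - 80, -75,- 57/16, - 4/5,4,4,85/18,  91/19, 73/14,21/2, 18, 20, 23,54,71,88, 89, 97] 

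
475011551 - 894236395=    - 419224844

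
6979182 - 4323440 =2655742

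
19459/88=1769/8= 221.12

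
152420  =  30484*5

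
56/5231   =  56/5231 = 0.01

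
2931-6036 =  - 3105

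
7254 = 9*806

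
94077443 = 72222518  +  21854925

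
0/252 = 0 = 0.00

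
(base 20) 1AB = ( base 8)1143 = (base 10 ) 611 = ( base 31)jm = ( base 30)kb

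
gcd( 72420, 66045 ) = 255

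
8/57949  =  8/57949 = 0.00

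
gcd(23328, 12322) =2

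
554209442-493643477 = 60565965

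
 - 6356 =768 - 7124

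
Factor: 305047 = 305047^1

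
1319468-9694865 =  - 8375397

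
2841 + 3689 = 6530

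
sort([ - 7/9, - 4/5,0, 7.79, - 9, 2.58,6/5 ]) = [-9, - 4/5, - 7/9, 0,6/5,  2.58, 7.79]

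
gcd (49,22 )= 1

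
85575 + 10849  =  96424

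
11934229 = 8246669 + 3687560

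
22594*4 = 90376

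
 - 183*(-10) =1830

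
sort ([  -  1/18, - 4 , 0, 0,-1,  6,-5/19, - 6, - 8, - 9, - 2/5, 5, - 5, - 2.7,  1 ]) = [ - 9, - 8 ,-6,  -  5, - 4, - 2.7,  -  1, - 2/5, - 5/19, - 1/18,0  ,  0, 1, 5, 6 ]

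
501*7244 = 3629244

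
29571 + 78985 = 108556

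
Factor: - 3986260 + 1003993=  - 2982267  =  - 3^2*229^1  *  1447^1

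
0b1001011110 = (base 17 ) 21b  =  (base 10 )606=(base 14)314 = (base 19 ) 1ch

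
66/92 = 33/46= 0.72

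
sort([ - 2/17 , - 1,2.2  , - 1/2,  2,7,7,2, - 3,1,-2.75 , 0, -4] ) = [ - 4, - 3, - 2.75, - 1, -1/2, - 2/17,0,  1, 2,2,2.2,  7 , 7]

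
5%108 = 5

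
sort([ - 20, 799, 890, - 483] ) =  [ - 483 ,-20, 799, 890 ] 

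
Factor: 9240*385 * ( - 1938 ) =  - 2^4*3^2*5^2*7^2 *11^2*17^1*19^1 = - 6894241200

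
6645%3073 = 499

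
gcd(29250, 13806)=234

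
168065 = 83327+84738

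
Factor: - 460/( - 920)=1/2 =2^( - 1)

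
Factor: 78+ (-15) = 63 = 3^2 *7^1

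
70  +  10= 80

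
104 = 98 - -6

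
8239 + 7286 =15525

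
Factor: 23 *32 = 2^5*23^1 = 736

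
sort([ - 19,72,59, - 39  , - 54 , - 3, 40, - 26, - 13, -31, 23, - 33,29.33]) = [ - 54, - 39, - 33, - 31, - 26, - 19, - 13, - 3, 23, 29.33, 40 , 59 , 72 ]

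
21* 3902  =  81942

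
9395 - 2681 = 6714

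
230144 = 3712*62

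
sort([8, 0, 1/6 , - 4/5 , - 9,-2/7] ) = [ - 9, - 4/5, - 2/7, 0 , 1/6,8 ] 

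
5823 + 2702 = 8525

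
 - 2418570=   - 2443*990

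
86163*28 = 2412564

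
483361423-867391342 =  - 384029919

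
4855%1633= 1589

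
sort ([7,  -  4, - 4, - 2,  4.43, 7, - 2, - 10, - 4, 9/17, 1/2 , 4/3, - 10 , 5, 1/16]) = [ - 10 , - 10, - 4, - 4, - 4, - 2 , - 2, 1/16, 1/2,9/17,4/3,4.43 , 5,  7,7]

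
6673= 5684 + 989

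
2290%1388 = 902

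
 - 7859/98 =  - 81 + 79/98 = - 80.19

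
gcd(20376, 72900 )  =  36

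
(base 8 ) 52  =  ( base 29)1d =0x2A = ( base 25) 1h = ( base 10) 42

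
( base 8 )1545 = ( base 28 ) 131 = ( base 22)1HB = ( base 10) 869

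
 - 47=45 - 92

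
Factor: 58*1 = 2^1*29^1 = 58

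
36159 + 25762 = 61921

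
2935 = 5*587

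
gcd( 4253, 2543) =1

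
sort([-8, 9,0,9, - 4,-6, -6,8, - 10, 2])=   [- 10, - 8,- 6,-6,-4,0,2,8,9,9 ]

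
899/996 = 899/996= 0.90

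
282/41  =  6 + 36/41 = 6.88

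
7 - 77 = -70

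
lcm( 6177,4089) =290319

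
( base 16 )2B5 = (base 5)10233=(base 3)221200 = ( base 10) 693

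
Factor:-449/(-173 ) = 173^( - 1)*449^1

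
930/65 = 186/13 = 14.31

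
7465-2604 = 4861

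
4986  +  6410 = 11396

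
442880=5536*80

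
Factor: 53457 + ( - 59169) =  - 5712  =  - 2^4*3^1*7^1  *17^1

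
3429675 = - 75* ( - 45729) 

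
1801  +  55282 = 57083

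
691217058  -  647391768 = 43825290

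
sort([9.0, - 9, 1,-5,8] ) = [ - 9, - 5,1,8,9.0] 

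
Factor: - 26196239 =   -  3947^1*6637^1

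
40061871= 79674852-39612981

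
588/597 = 196/199 = 0.98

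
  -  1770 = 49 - 1819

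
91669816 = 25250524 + 66419292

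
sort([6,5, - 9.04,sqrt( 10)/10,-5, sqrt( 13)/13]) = [-9.04 , - 5, sqrt ( 13) /13,sqrt (10)/10,5 , 6] 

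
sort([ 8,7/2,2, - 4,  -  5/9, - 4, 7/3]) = [ - 4,-4, - 5/9,2,  7/3,7/2,8]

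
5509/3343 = 5509/3343 = 1.65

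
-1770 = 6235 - 8005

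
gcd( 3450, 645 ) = 15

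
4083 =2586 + 1497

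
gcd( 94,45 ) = 1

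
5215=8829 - 3614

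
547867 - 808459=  - 260592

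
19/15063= 19/15063= 0.00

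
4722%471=12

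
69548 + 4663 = 74211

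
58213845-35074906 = 23138939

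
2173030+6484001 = 8657031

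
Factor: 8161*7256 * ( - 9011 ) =-2^3*907^1*8161^1*9011^1 = -  533597322376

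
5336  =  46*116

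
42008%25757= 16251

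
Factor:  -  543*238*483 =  -62420022 = - 2^1*3^2 *7^2*17^1 *23^1*181^1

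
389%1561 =389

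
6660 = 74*90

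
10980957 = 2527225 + 8453732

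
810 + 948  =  1758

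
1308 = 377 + 931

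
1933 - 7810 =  - 5877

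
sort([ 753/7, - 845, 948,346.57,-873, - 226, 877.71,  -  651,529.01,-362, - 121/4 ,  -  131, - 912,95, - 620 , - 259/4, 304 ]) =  [  -  912,  -  873, - 845, - 651, - 620,- 362,- 226, - 131, - 259/4, - 121/4,95, 753/7,304,346.57, 529.01, 877.71, 948 ] 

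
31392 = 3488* 9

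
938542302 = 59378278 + 879164024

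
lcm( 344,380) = 32680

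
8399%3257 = 1885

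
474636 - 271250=203386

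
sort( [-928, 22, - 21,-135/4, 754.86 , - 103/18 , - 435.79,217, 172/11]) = [-928, - 435.79, - 135/4, - 21, -103/18,172/11, 22, 217, 754.86]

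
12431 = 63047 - 50616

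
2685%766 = 387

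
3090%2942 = 148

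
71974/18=3998+ 5/9  =  3998.56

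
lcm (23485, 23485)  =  23485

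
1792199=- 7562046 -  -  9354245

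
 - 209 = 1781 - 1990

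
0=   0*4675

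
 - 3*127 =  - 381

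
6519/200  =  32+ 119/200=   32.59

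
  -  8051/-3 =8051/3 = 2683.67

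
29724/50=594+ 12/25 = 594.48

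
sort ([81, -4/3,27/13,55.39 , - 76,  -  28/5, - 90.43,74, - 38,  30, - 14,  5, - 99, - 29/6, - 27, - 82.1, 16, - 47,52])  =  [-99, - 90.43, - 82.1, - 76, - 47, - 38,  -  27, - 14, - 28/5, - 29/6, - 4/3,27/13, 5,16,30,  52,55.39, 74, 81 ]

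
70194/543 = 129 + 49/181 = 129.27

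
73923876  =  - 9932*( - 7443) 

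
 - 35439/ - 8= 4429 + 7/8 = 4429.88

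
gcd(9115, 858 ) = 1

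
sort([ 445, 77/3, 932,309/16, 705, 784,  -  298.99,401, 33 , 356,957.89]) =[ - 298.99,309/16,77/3, 33,356,401,  445,705,784,  932,957.89]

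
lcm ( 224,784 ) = 1568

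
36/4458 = 6/743 = 0.01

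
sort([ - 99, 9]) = [ - 99,9]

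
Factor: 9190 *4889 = 44929910 = 2^1*5^1 * 919^1*4889^1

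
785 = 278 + 507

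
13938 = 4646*3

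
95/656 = 95/656= 0.14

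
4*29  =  116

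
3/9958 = 3/9958 = 0.00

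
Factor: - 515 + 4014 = 3499= 3499^1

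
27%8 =3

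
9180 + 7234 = 16414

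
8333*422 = 3516526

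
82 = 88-6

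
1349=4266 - 2917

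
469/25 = 18 +19/25 = 18.76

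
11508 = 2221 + 9287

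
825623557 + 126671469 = 952295026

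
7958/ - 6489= - 2 + 5020/6489 =-  1.23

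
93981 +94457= 188438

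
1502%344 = 126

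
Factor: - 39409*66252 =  - 2^2*3^1*5521^1*39409^1 =- 2610925068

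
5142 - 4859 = 283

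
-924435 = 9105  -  933540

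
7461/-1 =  - 7461/1 = - 7461.00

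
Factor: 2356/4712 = 1/2 = 2^( - 1)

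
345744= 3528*98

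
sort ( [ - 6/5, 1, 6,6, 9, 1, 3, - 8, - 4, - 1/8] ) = [ -8, - 4 , - 6/5, - 1/8,  1, 1, 3 , 6, 6,9]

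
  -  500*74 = -37000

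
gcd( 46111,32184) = 1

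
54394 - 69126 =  - 14732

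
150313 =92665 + 57648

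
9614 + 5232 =14846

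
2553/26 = 2553/26  =  98.19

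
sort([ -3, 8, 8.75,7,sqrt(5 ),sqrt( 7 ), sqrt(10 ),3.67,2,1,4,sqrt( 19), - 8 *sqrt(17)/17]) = [ - 3,-8*sqrt( 17 ) /17,1,2,sqrt(5),sqrt(7 ), sqrt(10 ),3.67,4,sqrt(19),  7,8,8.75 ] 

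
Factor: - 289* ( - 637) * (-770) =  - 141751610  =  - 2^1 * 5^1*7^3*11^1*13^1*17^2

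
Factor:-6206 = -2^1 * 29^1*107^1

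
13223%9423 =3800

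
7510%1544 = 1334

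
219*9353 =2048307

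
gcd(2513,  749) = 7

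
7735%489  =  400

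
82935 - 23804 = 59131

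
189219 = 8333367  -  8144148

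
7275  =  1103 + 6172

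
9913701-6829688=3084013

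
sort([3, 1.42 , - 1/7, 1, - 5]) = [ - 5, - 1/7,1,1.42, 3 ]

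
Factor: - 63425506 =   -  2^1*31712753^1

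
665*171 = 113715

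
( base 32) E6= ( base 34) dc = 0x1c6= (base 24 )im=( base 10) 454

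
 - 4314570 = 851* ( - 5070 ) 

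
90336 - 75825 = 14511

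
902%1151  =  902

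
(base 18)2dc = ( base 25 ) 1AJ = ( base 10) 894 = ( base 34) qa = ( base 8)1576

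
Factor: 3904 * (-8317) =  - 2^6*61^1*8317^1 = -  32469568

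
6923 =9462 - 2539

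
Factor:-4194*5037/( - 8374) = 3^3*23^1*53^(-1) *73^1*79^ ( - 1) *233^1 = 10562589/4187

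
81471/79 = 1031 + 22/79 = 1031.28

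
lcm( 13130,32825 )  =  65650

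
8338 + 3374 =11712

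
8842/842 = 10+211/421 = 10.50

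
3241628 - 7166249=  -  3924621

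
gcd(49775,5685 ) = 5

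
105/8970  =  7/598= 0.01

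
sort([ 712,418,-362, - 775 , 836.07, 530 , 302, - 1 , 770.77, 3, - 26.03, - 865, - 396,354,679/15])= [ - 865,- 775 , - 396,-362, - 26.03,-1, 3, 679/15,302 , 354,418,530,712,770.77, 836.07]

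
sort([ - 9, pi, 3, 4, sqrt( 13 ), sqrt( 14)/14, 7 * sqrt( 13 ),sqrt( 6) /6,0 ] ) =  [ - 9,0, sqrt(14) /14,sqrt(6 ) /6, 3,pi,sqrt(13), 4, 7*sqrt( 13)]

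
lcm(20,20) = 20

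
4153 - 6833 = -2680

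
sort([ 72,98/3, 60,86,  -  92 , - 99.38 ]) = [ - 99.38, - 92, 98/3 , 60, 72, 86 ] 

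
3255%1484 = 287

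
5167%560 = 127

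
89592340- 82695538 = 6896802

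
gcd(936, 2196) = 36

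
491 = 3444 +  - 2953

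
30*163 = 4890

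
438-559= - 121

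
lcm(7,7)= 7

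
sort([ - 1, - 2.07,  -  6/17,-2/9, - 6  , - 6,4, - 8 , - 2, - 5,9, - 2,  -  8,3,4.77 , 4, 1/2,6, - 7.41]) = [ - 8,-8, - 7.41,  -  6,  -  6,  -  5, - 2.07,-2, - 2 ,- 1 ,-6/17,  -  2/9,1/2,3,4,4,4.77, 6,9]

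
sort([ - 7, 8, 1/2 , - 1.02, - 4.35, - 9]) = [ - 9, - 7 , - 4.35, - 1.02,1/2, 8 ]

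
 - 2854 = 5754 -8608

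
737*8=5896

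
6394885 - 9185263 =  - 2790378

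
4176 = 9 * 464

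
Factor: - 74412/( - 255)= 2^2*3^2*5^( - 1 ) * 13^1*17^( - 1)*53^1 = 24804/85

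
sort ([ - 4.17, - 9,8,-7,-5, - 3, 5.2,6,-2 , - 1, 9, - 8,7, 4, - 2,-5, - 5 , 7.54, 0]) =[ - 9, - 8, - 7 ,-5, - 5, - 5,-4.17,-3,-2,-2,-1,0, 4 , 5.2 , 6, 7, 7.54,8  ,  9]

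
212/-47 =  - 5+ 23/47 = - 4.51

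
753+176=929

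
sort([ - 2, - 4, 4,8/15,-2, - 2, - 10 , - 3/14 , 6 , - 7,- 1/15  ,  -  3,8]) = [ - 10, - 7, - 4, - 3, - 2 , - 2 , - 2, -3/14, - 1/15, 8/15, 4 , 6,8]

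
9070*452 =4099640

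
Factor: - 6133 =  - 6133^1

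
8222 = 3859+4363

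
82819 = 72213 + 10606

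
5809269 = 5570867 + 238402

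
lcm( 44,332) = 3652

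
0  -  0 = 0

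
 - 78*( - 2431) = 189618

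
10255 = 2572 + 7683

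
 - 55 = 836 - 891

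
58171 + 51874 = 110045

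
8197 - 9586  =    -  1389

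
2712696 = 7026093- 4313397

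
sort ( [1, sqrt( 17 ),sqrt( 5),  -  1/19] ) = [-1/19,1,sqrt( 5), sqrt( 17) ]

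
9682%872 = 90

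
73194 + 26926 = 100120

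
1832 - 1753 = 79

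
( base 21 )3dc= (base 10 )1608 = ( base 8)3110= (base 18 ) 4H6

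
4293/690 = 6  +  51/230 =6.22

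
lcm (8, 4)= 8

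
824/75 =10 + 74/75 = 10.99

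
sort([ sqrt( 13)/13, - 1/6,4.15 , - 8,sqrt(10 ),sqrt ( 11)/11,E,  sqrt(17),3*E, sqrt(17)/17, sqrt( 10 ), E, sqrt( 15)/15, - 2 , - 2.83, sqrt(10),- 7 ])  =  [ - 8, -7 , - 2.83, - 2, - 1/6,sqrt( 17) /17,sqrt ( 15 ) /15, sqrt( 13)/13,sqrt( 11)/11,E,E,sqrt (10), sqrt( 10), sqrt( 10),sqrt (17),4.15  ,  3*E ] 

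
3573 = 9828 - 6255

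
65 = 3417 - 3352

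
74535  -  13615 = 60920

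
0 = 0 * 124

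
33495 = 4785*7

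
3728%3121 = 607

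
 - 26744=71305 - 98049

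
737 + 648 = 1385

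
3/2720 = 3/2720 = 0.00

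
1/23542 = 1/23542  =  0.00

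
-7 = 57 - 64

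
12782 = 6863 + 5919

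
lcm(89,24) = 2136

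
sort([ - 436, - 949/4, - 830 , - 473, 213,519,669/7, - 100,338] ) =[  -  830,-473, - 436, -949/4, - 100, 669/7,213,338,519] 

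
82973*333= 27630009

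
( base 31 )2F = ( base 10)77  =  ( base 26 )2p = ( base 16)4D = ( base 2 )1001101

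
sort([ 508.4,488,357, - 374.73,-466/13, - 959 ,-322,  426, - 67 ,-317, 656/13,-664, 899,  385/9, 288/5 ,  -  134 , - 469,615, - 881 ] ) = [  -  959,-881 , - 664, - 469,  -  374.73, - 322 ,  -  317, - 134,-67 , - 466/13 , 385/9,656/13,  288/5,  357,426,488, 508.4 , 615,899]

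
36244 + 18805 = 55049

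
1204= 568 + 636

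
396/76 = 99/19 = 5.21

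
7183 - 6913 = 270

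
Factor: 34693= 34693^1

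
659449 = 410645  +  248804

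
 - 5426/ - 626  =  8+ 209/313  =  8.67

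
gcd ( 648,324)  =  324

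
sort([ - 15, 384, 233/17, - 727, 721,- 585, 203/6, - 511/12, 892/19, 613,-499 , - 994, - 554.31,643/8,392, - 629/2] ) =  [ - 994,-727, - 585, - 554.31, - 499,- 629/2, - 511/12, - 15,233/17,203/6, 892/19,643/8, 384 , 392 , 613, 721]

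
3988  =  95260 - 91272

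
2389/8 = 298+5/8 = 298.62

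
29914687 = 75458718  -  45544031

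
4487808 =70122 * 64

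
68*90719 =6168892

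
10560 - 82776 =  - 72216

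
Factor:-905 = -5^1*181^1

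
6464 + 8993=15457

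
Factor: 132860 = 2^2 * 5^1*7^1 * 13^1 * 73^1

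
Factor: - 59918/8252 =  - 2^( - 1)* 2063^(-1)*29959^1 = - 29959/4126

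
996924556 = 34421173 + 962503383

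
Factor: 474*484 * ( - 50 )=-11470800 = - 2^4* 3^1*5^2*11^2*79^1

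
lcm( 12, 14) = 84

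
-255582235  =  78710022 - 334292257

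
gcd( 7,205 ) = 1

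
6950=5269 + 1681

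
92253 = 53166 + 39087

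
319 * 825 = 263175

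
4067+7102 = 11169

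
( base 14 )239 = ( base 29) f8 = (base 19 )146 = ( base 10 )443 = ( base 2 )110111011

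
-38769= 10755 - 49524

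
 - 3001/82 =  - 3001/82 = -36.60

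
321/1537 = 321/1537 = 0.21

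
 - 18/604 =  - 1 + 293/302 = - 0.03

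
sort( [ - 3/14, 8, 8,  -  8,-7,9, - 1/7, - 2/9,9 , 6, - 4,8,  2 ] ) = [-8,-7,-4, - 2/9, -3/14, - 1/7, 2,6, 8, 8,8,9, 9 ] 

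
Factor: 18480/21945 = 16/19 = 2^4*19^(-1)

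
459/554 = 459/554 = 0.83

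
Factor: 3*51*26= 2^1*3^2*13^1*17^1 = 3978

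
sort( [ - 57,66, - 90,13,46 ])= [ - 90, - 57,13,  46, 66]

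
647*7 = 4529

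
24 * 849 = 20376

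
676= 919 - 243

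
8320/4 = 2080 = 2080.00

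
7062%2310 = 132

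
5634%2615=404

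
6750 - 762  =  5988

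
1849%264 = 1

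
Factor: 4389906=2^1*3^1*731651^1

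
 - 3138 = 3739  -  6877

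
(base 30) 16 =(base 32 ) 14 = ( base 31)15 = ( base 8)44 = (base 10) 36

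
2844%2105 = 739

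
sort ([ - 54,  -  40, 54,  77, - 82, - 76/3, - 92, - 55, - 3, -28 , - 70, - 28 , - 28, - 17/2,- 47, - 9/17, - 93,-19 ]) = [ - 93, - 92, - 82, -70, -55, - 54,-47,-40,-28, - 28,-28,-76/3, - 19,  -  17/2 , - 3, - 9/17, 54, 77] 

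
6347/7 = 6347/7 = 906.71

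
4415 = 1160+3255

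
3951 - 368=3583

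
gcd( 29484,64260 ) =756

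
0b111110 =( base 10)62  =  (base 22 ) 2i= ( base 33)1T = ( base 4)332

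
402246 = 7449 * 54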